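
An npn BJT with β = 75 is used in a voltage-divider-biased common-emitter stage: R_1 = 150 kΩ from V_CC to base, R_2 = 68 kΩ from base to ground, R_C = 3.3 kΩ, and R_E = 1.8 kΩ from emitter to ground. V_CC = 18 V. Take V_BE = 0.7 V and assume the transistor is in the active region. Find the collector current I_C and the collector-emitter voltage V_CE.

I_C ≈ 2 mA, V_CE ≈ 7.7 V

Thevenize the base divider: V_Th = V_CC·R_2/(R_1+R_2) = 18×68/218 = 5.61 V, R_Th = R_1‖R_2 = 46.8 kΩ.
Base-emitter loop: V_Th = I_B·R_Th + V_BE + (β+1)I_B·R_E, so I_B = (5.61 − 0.7) / (46.8 + 76×1.8) = 0.0268 mA.
I_C = β·I_B = 75×0.0268 = 2.01 mA, and I_E = (β+1)I_B = 2.03 mA.
V_CE = V_CC − I_C·R_C − I_E·R_E = 18 − 2.01×3.3 − 2.03×1.8 = 7.71 V.
V_CE = 7.71 V > 0.2 V confirms active-region operation.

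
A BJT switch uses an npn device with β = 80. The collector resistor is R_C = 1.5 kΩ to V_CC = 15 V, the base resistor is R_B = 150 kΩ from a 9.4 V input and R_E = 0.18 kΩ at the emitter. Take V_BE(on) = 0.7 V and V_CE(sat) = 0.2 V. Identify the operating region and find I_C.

Assume active. Base-emitter loop: I_B = (V_BB − V_BE)/(R_B + (β+1)R_E) = (9.4 − 0.7)/(150 + 81×0.18) = 0.0529 mA.
I_C = β·I_B = 80×0.0529 = 4.23 mA.
V_CE = V_CC − I_C·R_C − I_E·R_E = 15 − 4.23×1.5 − 4.28×0.18 = 7.89 V > V_CE(sat), so the active-region assumption holds.

active; I_C ≈ 4.2 mA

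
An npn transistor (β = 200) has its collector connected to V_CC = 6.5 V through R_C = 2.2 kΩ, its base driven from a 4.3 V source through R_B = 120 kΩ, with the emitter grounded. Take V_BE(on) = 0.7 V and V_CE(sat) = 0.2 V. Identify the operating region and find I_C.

saturation; I_C ≈ 2.9 mA

Assume active: I_B = (4.3 − 0.7)/120 = 0.03 mA, giving I_C = β·I_B = 6 mA.
But then V_CE = 6.5 − 6×2.2 = -6.7 V < V_CE(sat) = 0.2 V — impossible in the active region.
So the transistor is saturated. With V_CE = 0.2 V, I_C = (V_CC − 0.2)/R_C = 6.3/2.2 = 2.86 mA.
Check: β·I_B = 6 mA > I_C = 2.86 mA, confirming saturation.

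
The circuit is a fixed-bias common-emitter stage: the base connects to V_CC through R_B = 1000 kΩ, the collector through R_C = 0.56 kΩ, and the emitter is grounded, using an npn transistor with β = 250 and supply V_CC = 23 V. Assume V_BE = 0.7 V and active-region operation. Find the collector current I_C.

I_C ≈ 5.6 mA

Base loop: V_CC = I_B·R_B + V_BE, so I_B = (23 − 0.7)/1000 kΩ = 0.0223 mA.
In the active region I_C = β·I_B = 250 × 0.0223 = 5.58 mA.
Collector loop: V_CE = V_CC − I_C·R_C = 23 − 5.58×0.56 = 19.9 V.
Since V_CE = 19.9 V > V_CE(sat) ≈ 0.2 V, the transistor is in the active region as assumed.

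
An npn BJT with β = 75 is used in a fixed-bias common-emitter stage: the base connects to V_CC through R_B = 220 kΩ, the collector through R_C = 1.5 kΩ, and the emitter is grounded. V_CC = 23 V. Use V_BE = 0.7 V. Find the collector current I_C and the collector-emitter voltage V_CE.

Base loop: V_CC = I_B·R_B + V_BE, so I_B = (23 − 0.7)/220 kΩ = 0.101 mA.
In the active region I_C = β·I_B = 75 × 0.101 = 7.6 mA.
Collector loop: V_CE = V_CC − I_C·R_C = 23 − 7.6×1.5 = 11.6 V.
Since V_CE = 11.6 V > V_CE(sat) ≈ 0.2 V, the transistor is in the active region as assumed.

I_C ≈ 7.6 mA, V_CE ≈ 12 V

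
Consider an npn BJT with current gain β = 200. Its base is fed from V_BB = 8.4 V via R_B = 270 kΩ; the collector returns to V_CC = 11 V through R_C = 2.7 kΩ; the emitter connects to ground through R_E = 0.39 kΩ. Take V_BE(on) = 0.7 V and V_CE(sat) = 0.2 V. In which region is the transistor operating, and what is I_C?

saturation; I_C ≈ 3.5 mA

Assume active: I_B = (8.4 − 0.7)/(270 + 201×0.39) = 0.0221 mA, I_C = β·I_B = 4.42 mA.
Then V_CE = 11 − 4.42×2.7 − 4.44×0.39 = -2.67 V < 0.2 V — the active assumption fails.
Re-solve with V_CE = 0.2 V. KCL at the emitter: V_E/R_E = (V_BB−0.7−V_E)/R_B + (V_CC−0.2−V_E)/R_C, giving V_E = 1.37 V.
I_C = (V_CC − 0.2 − V_E)/R_C = (10.8 − 1.37)/2.7 = 3.49 mA.
Check: I_B = (7.7 − 1.37)/270 = 0.0234 mA, and β·I_B = 4.69 mA > I_C, confirming saturation.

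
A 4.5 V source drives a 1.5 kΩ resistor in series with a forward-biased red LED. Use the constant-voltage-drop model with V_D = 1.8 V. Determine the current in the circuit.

KVL around the loop: 4.5 = V_D + I·R = 1.8 + I × 1.5 kΩ.
So I = (4.5 − 1.8) / 1.5 kΩ = 2.7 / 1.5 = 1.8 mA.

I ≈ 1.8 mA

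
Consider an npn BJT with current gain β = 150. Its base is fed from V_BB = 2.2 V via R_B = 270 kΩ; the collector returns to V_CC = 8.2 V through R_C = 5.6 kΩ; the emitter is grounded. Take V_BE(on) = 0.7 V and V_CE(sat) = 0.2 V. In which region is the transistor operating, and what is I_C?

Assume active. Base-emitter loop: I_B = (V_BB − V_BE)/R_B = (2.2 − 0.7)/270 = 0.00556 mA.
I_C = β·I_B = 150×0.00556 = 0.833 mA.
V_CE = V_CC − I_C·R_C = 8.2 − 0.833×5.6 = 3.53 V > V_CE(sat), so the active-region assumption holds.

active; I_C ≈ 0.83 mA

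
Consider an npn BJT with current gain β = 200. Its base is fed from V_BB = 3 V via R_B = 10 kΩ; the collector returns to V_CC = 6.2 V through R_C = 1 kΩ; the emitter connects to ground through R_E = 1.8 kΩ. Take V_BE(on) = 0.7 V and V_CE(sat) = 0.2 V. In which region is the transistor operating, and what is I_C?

active; I_C ≈ 1.2 mA

Assume active. Base-emitter loop: I_B = (V_BB − V_BE)/(R_B + (β+1)R_E) = (3 − 0.7)/(10 + 201×1.8) = 0.00619 mA.
I_C = β·I_B = 200×0.00619 = 1.24 mA.
V_CE = V_CC − I_C·R_C − I_E·R_E = 6.2 − 1.24×1 − 1.24×1.8 = 2.72 V > V_CE(sat), so the active-region assumption holds.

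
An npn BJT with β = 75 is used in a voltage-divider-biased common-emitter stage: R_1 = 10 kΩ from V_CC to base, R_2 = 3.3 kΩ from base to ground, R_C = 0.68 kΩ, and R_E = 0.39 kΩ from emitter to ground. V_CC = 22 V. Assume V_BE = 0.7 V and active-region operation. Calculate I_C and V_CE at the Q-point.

Thevenize the base divider: V_Th = V_CC·R_2/(R_1+R_2) = 22×3.3/13.3 = 5.46 V, R_Th = R_1‖R_2 = 2.48 kΩ.
Base-emitter loop: V_Th = I_B·R_Th + V_BE + (β+1)I_B·R_E, so I_B = (5.46 − 0.7) / (2.48 + 76×0.39) = 0.148 mA.
I_C = β·I_B = 75×0.148 = 11.1 mA, and I_E = (β+1)I_B = 11.3 mA.
V_CE = V_CC − I_C·R_C − I_E·R_E = 22 − 11.1×0.68 − 11.3×0.39 = 10.1 V.
V_CE = 10.1 V > 0.2 V confirms active-region operation.

I_C ≈ 11 mA, V_CE ≈ 10 V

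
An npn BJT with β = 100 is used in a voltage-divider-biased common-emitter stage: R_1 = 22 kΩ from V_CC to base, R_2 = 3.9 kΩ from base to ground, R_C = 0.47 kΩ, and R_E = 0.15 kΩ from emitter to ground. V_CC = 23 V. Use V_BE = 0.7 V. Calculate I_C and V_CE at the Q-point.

I_C ≈ 15 mA, V_CE ≈ 14 V

Thevenize the base divider: V_Th = V_CC·R_2/(R_1+R_2) = 23×3.9/25.9 = 3.46 V, R_Th = R_1‖R_2 = 3.31 kΩ.
Base-emitter loop: V_Th = I_B·R_Th + V_BE + (β+1)I_B·R_E, so I_B = (3.46 − 0.7) / (3.31 + 101×0.15) = 0.15 mA.
I_C = β·I_B = 100×0.15 = 15 mA, and I_E = (β+1)I_B = 15.1 mA.
V_CE = V_CC − I_C·R_C − I_E·R_E = 23 − 15×0.47 − 15.1×0.15 = 13.7 V.
V_CE = 13.7 V > 0.2 V confirms active-region operation.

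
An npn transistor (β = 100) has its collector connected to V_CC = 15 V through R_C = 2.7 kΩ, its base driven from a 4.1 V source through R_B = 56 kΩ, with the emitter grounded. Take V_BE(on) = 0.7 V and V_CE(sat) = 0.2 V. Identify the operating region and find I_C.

Assume active: I_B = (4.1 − 0.7)/56 = 0.0607 mA, giving I_C = β·I_B = 6.07 mA.
But then V_CE = 15 − 6.07×2.7 = -1.39 V < V_CE(sat) = 0.2 V — impossible in the active region.
So the transistor is saturated. With V_CE = 0.2 V, I_C = (V_CC − 0.2)/R_C = 14.8/2.7 = 5.48 mA.
Check: β·I_B = 6.07 mA > I_C = 5.48 mA, confirming saturation.

saturation; I_C ≈ 5.5 mA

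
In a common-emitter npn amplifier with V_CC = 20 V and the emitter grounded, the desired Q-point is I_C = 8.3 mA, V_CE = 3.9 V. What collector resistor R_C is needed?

R_C ≈ 1.9 kΩ

Collector loop: V_CC = I_C·R_C + V_CE.
R_C = (V_CC − V_CE)/I_C = (20 − 3.9)/8.3 = 1.94 kΩ.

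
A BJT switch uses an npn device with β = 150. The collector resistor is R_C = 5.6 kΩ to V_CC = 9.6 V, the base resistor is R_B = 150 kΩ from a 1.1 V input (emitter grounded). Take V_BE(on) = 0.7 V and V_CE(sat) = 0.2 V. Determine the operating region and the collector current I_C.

active; I_C ≈ 0.4 mA

Assume active. Base-emitter loop: I_B = (V_BB − V_BE)/R_B = (1.1 − 0.7)/150 = 0.00267 mA.
I_C = β·I_B = 150×0.00267 = 0.4 mA.
V_CE = V_CC − I_C·R_C = 9.6 − 0.4×5.6 = 7.36 V > V_CE(sat), so the active-region assumption holds.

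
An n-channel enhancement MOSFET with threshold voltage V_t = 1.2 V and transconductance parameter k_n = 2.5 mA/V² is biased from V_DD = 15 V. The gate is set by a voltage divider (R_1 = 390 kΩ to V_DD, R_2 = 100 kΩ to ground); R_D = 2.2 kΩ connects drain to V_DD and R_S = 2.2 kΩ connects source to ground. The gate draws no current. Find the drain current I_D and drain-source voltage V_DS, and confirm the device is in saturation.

V_G = V_DD·R_2/(R_1+R_2) = 15×100/490 = 3.06 V.
Assume saturation: I_D = (k_n/2)(V_GS − V_t)² with V_GS = V_G − I_D·R_S = 3.06 − 2.2·I_D.
Substituting gives 6.05·I_D² − 11.2·I_D + 4.33 = 0, with roots I_D = 0.546 or 1.31 mA.
The root I_D = 1.31 mA gives V_GS = 0.176 V ≤ V_t, so take I_D = 0.546 mA.
Then V_GS = 1.86 V and V_DS = V_DD − I_D(R_D+R_S) = 15 − 0.546×4.4 = 12.6 V.
Saturation requires V_DS ≥ V_GS − V_t = 0.661 V; 12.6 ≥ 0.661 ✓.

I_D ≈ 0.55 mA, V_DS ≈ 13 V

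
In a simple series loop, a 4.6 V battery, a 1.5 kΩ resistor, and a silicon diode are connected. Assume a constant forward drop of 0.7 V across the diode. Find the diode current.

I ≈ 2.6 mA

KVL around the loop: 4.6 = V_D + I·R = 0.7 + I × 1.5 kΩ.
So I = (4.6 − 0.7) / 1.5 kΩ = 3.9 / 1.5 = 2.6 mA.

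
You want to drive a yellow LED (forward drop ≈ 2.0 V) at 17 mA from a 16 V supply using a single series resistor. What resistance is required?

The resistor drops V_S − V_D = 16 − 2.0 = 14 V at 17 mA.
R = 14 V / 17 mA = 0.824 kΩ.

R ≈ 0.82 kΩ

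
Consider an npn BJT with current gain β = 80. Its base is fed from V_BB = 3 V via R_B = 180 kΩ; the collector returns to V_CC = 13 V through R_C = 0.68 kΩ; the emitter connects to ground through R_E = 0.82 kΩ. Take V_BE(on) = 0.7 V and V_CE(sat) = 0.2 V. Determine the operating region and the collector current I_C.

Assume active. Base-emitter loop: I_B = (V_BB − V_BE)/(R_B + (β+1)R_E) = (3 − 0.7)/(180 + 81×0.82) = 0.00933 mA.
I_C = β·I_B = 80×0.00933 = 0.747 mA.
V_CE = V_CC − I_C·R_C − I_E·R_E = 13 − 0.747×0.68 − 0.756×0.82 = 11.9 V > V_CE(sat), so the active-region assumption holds.

active; I_C ≈ 0.75 mA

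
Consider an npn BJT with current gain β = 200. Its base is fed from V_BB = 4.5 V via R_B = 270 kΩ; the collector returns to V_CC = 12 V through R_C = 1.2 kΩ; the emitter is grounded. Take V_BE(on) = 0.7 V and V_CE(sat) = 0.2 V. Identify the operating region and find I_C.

Assume active. Base-emitter loop: I_B = (V_BB − V_BE)/R_B = (4.5 − 0.7)/270 = 0.0141 mA.
I_C = β·I_B = 200×0.0141 = 2.81 mA.
V_CE = V_CC − I_C·R_C = 12 − 2.81×1.2 = 8.62 V > V_CE(sat), so the active-region assumption holds.

active; I_C ≈ 2.8 mA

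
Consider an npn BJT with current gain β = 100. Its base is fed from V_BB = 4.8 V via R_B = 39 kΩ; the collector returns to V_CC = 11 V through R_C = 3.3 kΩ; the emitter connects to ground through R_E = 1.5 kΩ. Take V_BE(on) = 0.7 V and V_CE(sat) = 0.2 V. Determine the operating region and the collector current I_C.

active; I_C ≈ 2.2 mA

Assume active. Base-emitter loop: I_B = (V_BB − V_BE)/(R_B + (β+1)R_E) = (4.8 − 0.7)/(39 + 101×1.5) = 0.0215 mA.
I_C = β·I_B = 100×0.0215 = 2.15 mA.
V_CE = V_CC − I_C·R_C − I_E·R_E = 11 − 2.15×3.3 − 2.17×1.5 = 0.637 V > V_CE(sat), so the active-region assumption holds.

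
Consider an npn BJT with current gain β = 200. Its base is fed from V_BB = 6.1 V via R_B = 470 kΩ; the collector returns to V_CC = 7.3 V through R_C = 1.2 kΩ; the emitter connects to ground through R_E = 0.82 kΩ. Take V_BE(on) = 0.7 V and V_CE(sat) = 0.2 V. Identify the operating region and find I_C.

Assume active. Base-emitter loop: I_B = (V_BB − V_BE)/(R_B + (β+1)R_E) = (6.1 − 0.7)/(470 + 201×0.82) = 0.00851 mA.
I_C = β·I_B = 200×0.00851 = 1.7 mA.
V_CE = V_CC − I_C·R_C − I_E·R_E = 7.3 − 1.7×1.2 − 1.71×0.82 = 3.86 V > V_CE(sat), so the active-region assumption holds.

active; I_C ≈ 1.7 mA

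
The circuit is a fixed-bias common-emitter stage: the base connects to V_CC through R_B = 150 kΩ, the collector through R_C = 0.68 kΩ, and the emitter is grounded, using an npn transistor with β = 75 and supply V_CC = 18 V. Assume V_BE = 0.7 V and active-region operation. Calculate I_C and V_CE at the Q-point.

I_C ≈ 8.7 mA, V_CE ≈ 12 V

Base loop: V_CC = I_B·R_B + V_BE, so I_B = (18 − 0.7)/150 kΩ = 0.115 mA.
In the active region I_C = β·I_B = 75 × 0.115 = 8.65 mA.
Collector loop: V_CE = V_CC − I_C·R_C = 18 − 8.65×0.68 = 12.1 V.
Since V_CE = 12.1 V > V_CE(sat) ≈ 0.2 V, the transistor is in the active region as assumed.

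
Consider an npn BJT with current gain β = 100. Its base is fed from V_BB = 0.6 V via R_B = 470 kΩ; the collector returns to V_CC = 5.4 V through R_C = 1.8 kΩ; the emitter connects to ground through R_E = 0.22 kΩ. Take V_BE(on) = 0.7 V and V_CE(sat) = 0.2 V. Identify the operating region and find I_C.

V_BB = 0.6 V ≤ V_BE(on) = 0.7 V, so the base-emitter junction is not forward biased.
The transistor is in cutoff: I_B = I_C = 0.

cutoff; I_C ≈ 0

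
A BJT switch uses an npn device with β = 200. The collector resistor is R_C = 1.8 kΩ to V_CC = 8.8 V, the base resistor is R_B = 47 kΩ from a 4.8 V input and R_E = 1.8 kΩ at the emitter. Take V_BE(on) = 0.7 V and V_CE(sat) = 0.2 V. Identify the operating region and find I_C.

active; I_C ≈ 2 mA

Assume active. Base-emitter loop: I_B = (V_BB − V_BE)/(R_B + (β+1)R_E) = (4.8 − 0.7)/(47 + 201×1.8) = 0.01 mA.
I_C = β·I_B = 200×0.01 = 2.01 mA.
V_CE = V_CC − I_C·R_C − I_E·R_E = 8.8 − 2.01×1.8 − 2.02×1.8 = 1.56 V > V_CE(sat), so the active-region assumption holds.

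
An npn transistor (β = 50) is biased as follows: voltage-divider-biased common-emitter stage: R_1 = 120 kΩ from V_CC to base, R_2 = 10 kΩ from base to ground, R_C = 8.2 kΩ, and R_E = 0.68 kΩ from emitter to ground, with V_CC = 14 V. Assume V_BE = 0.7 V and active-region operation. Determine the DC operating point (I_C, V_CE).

Thevenize the base divider: V_Th = V_CC·R_2/(R_1+R_2) = 14×10/130 = 1.08 V, R_Th = R_1‖R_2 = 9.23 kΩ.
Base-emitter loop: V_Th = I_B·R_Th + V_BE + (β+1)I_B·R_E, so I_B = (1.08 − 0.7) / (9.23 + 51×0.68) = 0.00858 mA.
I_C = β·I_B = 50×0.00858 = 0.429 mA, and I_E = (β+1)I_B = 0.438 mA.
V_CE = V_CC − I_C·R_C − I_E·R_E = 14 − 0.429×8.2 − 0.438×0.68 = 10.2 V.
V_CE = 10.2 V > 0.2 V confirms active-region operation.

I_C ≈ 0.43 mA, V_CE ≈ 10 V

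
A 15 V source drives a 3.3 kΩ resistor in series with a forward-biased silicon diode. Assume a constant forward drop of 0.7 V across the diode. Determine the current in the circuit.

KVL around the loop: 15 = V_D + I·R = 0.7 + I × 3.3 kΩ.
So I = (15 − 0.7) / 3.3 kΩ = 14.3 / 3.3 = 4.33 mA.

I ≈ 4.3 mA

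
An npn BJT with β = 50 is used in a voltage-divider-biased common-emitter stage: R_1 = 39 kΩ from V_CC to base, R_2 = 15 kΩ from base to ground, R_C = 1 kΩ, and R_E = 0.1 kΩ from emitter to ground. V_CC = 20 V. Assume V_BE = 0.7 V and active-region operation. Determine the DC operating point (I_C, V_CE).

Thevenize the base divider: V_Th = V_CC·R_2/(R_1+R_2) = 20×15/54 = 5.56 V, R_Th = R_1‖R_2 = 10.8 kΩ.
Base-emitter loop: V_Th = I_B·R_Th + V_BE + (β+1)I_B·R_E, so I_B = (5.56 − 0.7) / (10.8 + 51×0.1) = 0.305 mA.
I_C = β·I_B = 50×0.305 = 15.2 mA, and I_E = (β+1)I_B = 15.5 mA.
V_CE = V_CC − I_C·R_C − I_E·R_E = 20 − 15.2×1 − 15.5×0.1 = 3.21 V.
V_CE = 3.21 V > 0.2 V confirms active-region operation.

I_C ≈ 15 mA, V_CE ≈ 3.2 V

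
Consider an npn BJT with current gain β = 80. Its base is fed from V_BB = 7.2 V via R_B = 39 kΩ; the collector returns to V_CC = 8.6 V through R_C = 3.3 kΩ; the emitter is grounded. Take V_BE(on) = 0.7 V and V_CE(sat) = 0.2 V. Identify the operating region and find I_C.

Assume active: I_B = (7.2 − 0.7)/39 = 0.167 mA, giving I_C = β·I_B = 13.3 mA.
But then V_CE = 8.6 − 13.3×3.3 = -35.4 V < V_CE(sat) = 0.2 V — impossible in the active region.
So the transistor is saturated. With V_CE = 0.2 V, I_C = (V_CC − 0.2)/R_C = 8.4/3.3 = 2.55 mA.
Check: β·I_B = 13.3 mA > I_C = 2.55 mA, confirming saturation.

saturation; I_C ≈ 2.5 mA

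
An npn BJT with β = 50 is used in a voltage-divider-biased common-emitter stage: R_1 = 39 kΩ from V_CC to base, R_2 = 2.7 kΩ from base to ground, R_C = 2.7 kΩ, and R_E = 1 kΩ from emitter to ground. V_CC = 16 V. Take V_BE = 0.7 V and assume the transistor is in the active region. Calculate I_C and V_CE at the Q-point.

I_C ≈ 0.31 mA, V_CE ≈ 15 V

Thevenize the base divider: V_Th = V_CC·R_2/(R_1+R_2) = 16×2.7/41.7 = 1.04 V, R_Th = R_1‖R_2 = 2.53 kΩ.
Base-emitter loop: V_Th = I_B·R_Th + V_BE + (β+1)I_B·R_E, so I_B = (1.04 − 0.7) / (2.53 + 51×1) = 0.00628 mA.
I_C = β·I_B = 50×0.00628 = 0.314 mA, and I_E = (β+1)I_B = 0.32 mA.
V_CE = V_CC − I_C·R_C − I_E·R_E = 16 − 0.314×2.7 − 0.32×1 = 14.8 V.
V_CE = 14.8 V > 0.2 V confirms active-region operation.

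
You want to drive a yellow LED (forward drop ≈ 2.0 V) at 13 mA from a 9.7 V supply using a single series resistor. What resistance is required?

The resistor drops V_S − V_D = 9.7 − 2.0 = 7.7 V at 13 mA.
R = 7.7 V / 13 mA = 0.592 kΩ.

R ≈ 0.59 kΩ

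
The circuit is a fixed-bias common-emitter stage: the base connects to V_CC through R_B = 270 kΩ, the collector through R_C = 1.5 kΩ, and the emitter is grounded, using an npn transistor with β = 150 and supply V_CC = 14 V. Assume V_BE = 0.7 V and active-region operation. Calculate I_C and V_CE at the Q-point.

Base loop: V_CC = I_B·R_B + V_BE, so I_B = (14 − 0.7)/270 kΩ = 0.0493 mA.
In the active region I_C = β·I_B = 150 × 0.0493 = 7.39 mA.
Collector loop: V_CE = V_CC − I_C·R_C = 14 − 7.39×1.5 = 2.92 V.
Since V_CE = 2.92 V > V_CE(sat) ≈ 0.2 V, the transistor is in the active region as assumed.

I_C ≈ 7.4 mA, V_CE ≈ 2.9 V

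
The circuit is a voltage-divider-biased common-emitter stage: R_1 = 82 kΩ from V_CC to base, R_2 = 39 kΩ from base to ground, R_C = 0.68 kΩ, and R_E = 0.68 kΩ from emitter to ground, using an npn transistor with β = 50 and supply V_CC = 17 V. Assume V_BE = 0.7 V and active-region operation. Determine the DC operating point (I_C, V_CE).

I_C ≈ 3.9 mA, V_CE ≈ 12 V

Thevenize the base divider: V_Th = V_CC·R_2/(R_1+R_2) = 17×39/121 = 5.48 V, R_Th = R_1‖R_2 = 26.4 kΩ.
Base-emitter loop: V_Th = I_B·R_Th + V_BE + (β+1)I_B·R_E, so I_B = (5.48 − 0.7) / (26.4 + 51×0.68) = 0.0782 mA.
I_C = β·I_B = 50×0.0782 = 3.91 mA, and I_E = (β+1)I_B = 3.99 mA.
V_CE = V_CC − I_C·R_C − I_E·R_E = 17 − 3.91×0.68 − 3.99×0.68 = 11.6 V.
V_CE = 11.6 V > 0.2 V confirms active-region operation.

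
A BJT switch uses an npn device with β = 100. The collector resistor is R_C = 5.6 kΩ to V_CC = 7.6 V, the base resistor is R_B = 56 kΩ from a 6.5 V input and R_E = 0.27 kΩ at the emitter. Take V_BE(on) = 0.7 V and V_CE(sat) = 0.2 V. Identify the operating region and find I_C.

Assume active: I_B = (6.5 − 0.7)/(56 + 101×0.27) = 0.0697 mA, I_C = β·I_B = 6.97 mA.
Then V_CE = 7.6 − 6.97×5.6 − 7.03×0.27 = -33.3 V < 0.2 V — the active assumption fails.
Re-solve with V_CE = 0.2 V. KCL at the emitter: V_E/R_E = (V_BB−0.7−V_E)/R_B + (V_CC−0.2−V_E)/R_C, giving V_E = 0.365 V.
I_C = (V_CC − 0.2 − V_E)/R_C = (7.4 − 0.365)/5.6 = 1.26 mA.
Check: I_B = (5.8 − 0.365)/56 = 0.097 mA, and β·I_B = 9.7 mA > I_C, confirming saturation.

saturation; I_C ≈ 1.3 mA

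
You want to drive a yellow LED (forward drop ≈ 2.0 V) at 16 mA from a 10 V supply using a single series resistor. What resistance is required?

R ≈ 0.5 kΩ

The resistor drops V_S − V_D = 10 − 2.0 = 8 V at 16 mA.
R = 8 V / 16 mA = 0.5 kΩ.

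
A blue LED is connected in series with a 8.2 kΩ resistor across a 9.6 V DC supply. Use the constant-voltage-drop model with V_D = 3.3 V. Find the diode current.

I ≈ 0.77 mA

KVL around the loop: 9.6 = V_D + I·R = 3.3 + I × 8.2 kΩ.
So I = (9.6 − 3.3) / 8.2 kΩ = 6.3 / 8.2 = 0.768 mA.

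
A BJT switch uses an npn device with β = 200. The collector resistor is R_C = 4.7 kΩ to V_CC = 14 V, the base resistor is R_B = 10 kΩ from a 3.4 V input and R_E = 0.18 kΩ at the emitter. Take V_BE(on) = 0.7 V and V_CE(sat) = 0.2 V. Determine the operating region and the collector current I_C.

Assume active: I_B = (3.4 − 0.7)/(10 + 201×0.18) = 0.0585 mA, I_C = β·I_B = 11.7 mA.
Then V_CE = 14 − 11.7×4.7 − 11.8×0.18 = -43.1 V < 0.2 V — the active assumption fails.
Re-solve with V_CE = 0.2 V. KCL at the emitter: V_E/R_E = (V_BB−0.7−V_E)/R_B + (V_CC−0.2−V_E)/R_C, giving V_E = 0.546 V.
I_C = (V_CC − 0.2 − V_E)/R_C = (13.8 − 0.546)/4.7 = 2.82 mA.
Check: I_B = (2.7 − 0.546)/10 = 0.215 mA, and β·I_B = 43.1 mA > I_C, confirming saturation.

saturation; I_C ≈ 2.8 mA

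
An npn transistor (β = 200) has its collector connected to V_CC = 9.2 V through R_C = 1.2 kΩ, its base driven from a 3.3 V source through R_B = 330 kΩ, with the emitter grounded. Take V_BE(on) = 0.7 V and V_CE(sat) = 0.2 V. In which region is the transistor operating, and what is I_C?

Assume active. Base-emitter loop: I_B = (V_BB − V_BE)/R_B = (3.3 − 0.7)/330 = 0.00788 mA.
I_C = β·I_B = 200×0.00788 = 1.58 mA.
V_CE = V_CC − I_C·R_C = 9.2 − 1.58×1.2 = 7.31 V > V_CE(sat), so the active-region assumption holds.

active; I_C ≈ 1.6 mA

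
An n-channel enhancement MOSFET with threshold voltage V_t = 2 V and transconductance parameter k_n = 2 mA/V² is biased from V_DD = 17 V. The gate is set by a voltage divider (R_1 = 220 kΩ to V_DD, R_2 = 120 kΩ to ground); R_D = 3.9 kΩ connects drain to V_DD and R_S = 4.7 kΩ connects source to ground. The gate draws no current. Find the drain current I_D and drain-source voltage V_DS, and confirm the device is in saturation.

I_D ≈ 0.68 mA, V_DS ≈ 11 V

V_G = V_DD·R_2/(R_1+R_2) = 17×120/340 = 6 V.
Assume saturation: I_D = (k_n/2)(V_GS − V_t)² with V_GS = V_G − I_D·R_S = 6 − 4.7·I_D.
Substituting gives 22.1·I_D² − 38.6·I_D + 16 = 0, with roots I_D = 0.676 or 1.07 mA.
The root I_D = 1.07 mA gives V_GS = 0.965 V ≤ V_t, so take I_D = 0.676 mA.
Then V_GS = 2.82 V and V_DS = V_DD − I_D(R_D+R_S) = 17 − 0.676×8.6 = 11.2 V.
Saturation requires V_DS ≥ V_GS − V_t = 0.822 V; 11.2 ≥ 0.822 ✓.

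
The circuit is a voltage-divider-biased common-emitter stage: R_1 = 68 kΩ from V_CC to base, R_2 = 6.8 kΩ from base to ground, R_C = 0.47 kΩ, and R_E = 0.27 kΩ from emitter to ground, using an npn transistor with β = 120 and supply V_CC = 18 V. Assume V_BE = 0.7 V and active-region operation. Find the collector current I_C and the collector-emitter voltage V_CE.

Thevenize the base divider: V_Th = V_CC·R_2/(R_1+R_2) = 18×6.8/74.8 = 1.64 V, R_Th = R_1‖R_2 = 6.18 kΩ.
Base-emitter loop: V_Th = I_B·R_Th + V_BE + (β+1)I_B·R_E, so I_B = (1.64 − 0.7) / (6.18 + 121×0.27) = 0.0241 mA.
I_C = β·I_B = 120×0.0241 = 2.89 mA, and I_E = (β+1)I_B = 2.92 mA.
V_CE = V_CC − I_C·R_C − I_E·R_E = 18 − 2.89×0.47 − 2.92×0.27 = 15.9 V.
V_CE = 15.9 V > 0.2 V confirms active-region operation.

I_C ≈ 2.9 mA, V_CE ≈ 16 V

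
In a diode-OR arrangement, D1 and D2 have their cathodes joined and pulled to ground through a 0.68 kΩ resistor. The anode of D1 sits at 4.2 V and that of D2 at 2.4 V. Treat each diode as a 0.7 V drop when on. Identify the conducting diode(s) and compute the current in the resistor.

Assume both conduct. Then node N would need to be at both 4.2−0.7 = 3.5 V and 2.4−0.7 = 1.7 V, which is impossible.
Assume only D1 conducts: V_N = 4.2 − 0.7 = 3.5 V, so I_R = 3.5/0.68 = 5.15 mA.
Check D2: its anode-to-cathode voltage is 2.4 − 3.5 = -1.1 V < 0.7 V, so it is off. The assumption is consistent.

Only D1 conducts; I_R ≈ 5.1 mA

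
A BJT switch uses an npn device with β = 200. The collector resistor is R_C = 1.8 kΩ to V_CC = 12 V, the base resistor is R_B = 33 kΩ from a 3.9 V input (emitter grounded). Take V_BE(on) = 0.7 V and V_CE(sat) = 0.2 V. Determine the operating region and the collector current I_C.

saturation; I_C ≈ 6.6 mA

Assume active: I_B = (3.9 − 0.7)/33 = 0.097 mA, giving I_C = β·I_B = 19.4 mA.
But then V_CE = 12 − 19.4×1.8 = -22.9 V < V_CE(sat) = 0.2 V — impossible in the active region.
So the transistor is saturated. With V_CE = 0.2 V, I_C = (V_CC − 0.2)/R_C = 11.8/1.8 = 6.56 mA.
Check: β·I_B = 19.4 mA > I_C = 6.56 mA, confirming saturation.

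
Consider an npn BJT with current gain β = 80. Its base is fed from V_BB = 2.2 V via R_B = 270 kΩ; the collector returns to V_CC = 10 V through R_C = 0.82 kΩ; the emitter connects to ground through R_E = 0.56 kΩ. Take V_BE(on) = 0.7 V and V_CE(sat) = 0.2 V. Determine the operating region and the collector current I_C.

Assume active. Base-emitter loop: I_B = (V_BB − V_BE)/(R_B + (β+1)R_E) = (2.2 − 0.7)/(270 + 81×0.56) = 0.00476 mA.
I_C = β·I_B = 80×0.00476 = 0.381 mA.
V_CE = V_CC − I_C·R_C − I_E·R_E = 10 − 0.381×0.82 − 0.385×0.56 = 9.47 V > V_CE(sat), so the active-region assumption holds.

active; I_C ≈ 0.38 mA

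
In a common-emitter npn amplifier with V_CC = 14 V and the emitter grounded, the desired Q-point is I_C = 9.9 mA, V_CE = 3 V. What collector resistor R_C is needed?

R_C ≈ 1.1 kΩ

Collector loop: V_CC = I_C·R_C + V_CE.
R_C = (V_CC − V_CE)/I_C = (14 − 3)/9.9 = 1.11 kΩ.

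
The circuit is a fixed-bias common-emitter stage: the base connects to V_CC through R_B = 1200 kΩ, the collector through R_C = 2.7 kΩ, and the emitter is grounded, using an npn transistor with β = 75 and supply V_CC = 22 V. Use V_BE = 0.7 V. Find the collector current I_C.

I_C ≈ 1.3 mA

Base loop: V_CC = I_B·R_B + V_BE, so I_B = (22 − 0.7)/1200 kΩ = 0.0178 mA.
In the active region I_C = β·I_B = 75 × 0.0178 = 1.33 mA.
Collector loop: V_CE = V_CC − I_C·R_C = 22 − 1.33×2.7 = 18.4 V.
Since V_CE = 18.4 V > V_CE(sat) ≈ 0.2 V, the transistor is in the active region as assumed.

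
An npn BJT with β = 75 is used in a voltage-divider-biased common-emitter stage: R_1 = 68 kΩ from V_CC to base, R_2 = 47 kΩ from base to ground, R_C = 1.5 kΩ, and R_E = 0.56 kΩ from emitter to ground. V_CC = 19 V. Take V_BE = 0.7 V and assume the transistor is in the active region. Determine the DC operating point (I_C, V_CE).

I_C ≈ 7.5 mA, V_CE ≈ 3.4 V

Thevenize the base divider: V_Th = V_CC·R_2/(R_1+R_2) = 19×47/115 = 7.77 V, R_Th = R_1‖R_2 = 27.8 kΩ.
Base-emitter loop: V_Th = I_B·R_Th + V_BE + (β+1)I_B·R_E, so I_B = (7.77 − 0.7) / (27.8 + 76×0.56) = 0.1 mA.
I_C = β·I_B = 75×0.1 = 7.53 mA, and I_E = (β+1)I_B = 7.63 mA.
V_CE = V_CC − I_C·R_C − I_E·R_E = 19 − 7.53×1.5 − 7.63×0.56 = 3.43 V.
V_CE = 3.43 V > 0.2 V confirms active-region operation.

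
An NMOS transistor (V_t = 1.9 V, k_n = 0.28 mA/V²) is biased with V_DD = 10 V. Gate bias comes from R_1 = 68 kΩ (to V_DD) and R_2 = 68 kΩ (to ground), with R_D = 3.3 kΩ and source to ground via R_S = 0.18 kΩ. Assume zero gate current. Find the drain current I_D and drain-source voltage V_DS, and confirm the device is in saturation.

I_D ≈ 1.2 mA, V_DS ≈ 5.9 V

V_G = V_DD·R_2/(R_1+R_2) = 10×68/136 = 5 V.
Assume saturation: I_D = (k_n/2)(V_GS − V_t)² with V_GS = V_G − I_D·R_S = 5 − 0.18·I_D.
Substituting gives 0.00454·I_D² − 1.16·I_D + 1.35 = 0, with roots I_D = 1.17 or 254 mA.
The root I_D = 254 mA gives V_GS = -40.7 V ≤ V_t, so take I_D = 1.17 mA.
Then V_GS = 4.79 V and V_DS = V_DD − I_D(R_D+R_S) = 10 − 1.17×3.48 = 5.93 V.
Saturation requires V_DS ≥ V_GS − V_t = 2.89 V; 5.93 ≥ 2.89 ✓.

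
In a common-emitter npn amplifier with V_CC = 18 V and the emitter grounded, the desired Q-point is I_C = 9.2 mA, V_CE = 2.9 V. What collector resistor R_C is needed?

Collector loop: V_CC = I_C·R_C + V_CE.
R_C = (V_CC − V_CE)/I_C = (18 − 2.9)/9.2 = 1.64 kΩ.

R_C ≈ 1.6 kΩ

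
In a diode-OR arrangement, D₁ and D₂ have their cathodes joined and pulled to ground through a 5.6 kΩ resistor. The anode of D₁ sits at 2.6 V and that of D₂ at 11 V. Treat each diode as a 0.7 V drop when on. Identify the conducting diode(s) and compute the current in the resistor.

Assume both conduct. Then node N would need to be at both 2.6−0.7 = 1.9 V and 11−0.7 = 10.3 V, which is impossible.
Assume only D₂ conducts: V_N = 11 − 0.7 = 10.3 V, so I_R = 10.3/5.6 = 1.84 mA.
Check D₁: its anode-to-cathode voltage is 2.6 − 10.3 = -7.7 V < 0.7 V, so it is off. The assumption is consistent.

Only D₂ conducts; I_R ≈ 1.8 mA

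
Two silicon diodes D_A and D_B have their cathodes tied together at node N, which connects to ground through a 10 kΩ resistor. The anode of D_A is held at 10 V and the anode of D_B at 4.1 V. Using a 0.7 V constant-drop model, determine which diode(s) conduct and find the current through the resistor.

Only D_A conducts; I_R ≈ 0.93 mA

Assume both conduct. Then node N would need to be at both 10−0.7 = 9.3 V and 4.1−0.7 = 3.4 V, which is impossible.
Assume only D_A conducts: V_N = 10 − 0.7 = 9.3 V, so I_R = 9.3/10 = 0.93 mA.
Check D_B: its anode-to-cathode voltage is 4.1 − 9.3 = -5.2 V < 0.7 V, so it is off. The assumption is consistent.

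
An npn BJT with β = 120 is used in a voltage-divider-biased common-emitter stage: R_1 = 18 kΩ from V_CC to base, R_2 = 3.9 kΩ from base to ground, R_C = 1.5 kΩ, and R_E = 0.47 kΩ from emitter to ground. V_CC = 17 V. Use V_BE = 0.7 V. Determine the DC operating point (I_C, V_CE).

I_C ≈ 4.6 mA, V_CE ≈ 7.8 V

Thevenize the base divider: V_Th = V_CC·R_2/(R_1+R_2) = 17×3.9/21.9 = 3.03 V, R_Th = R_1‖R_2 = 3.21 kΩ.
Base-emitter loop: V_Th = I_B·R_Th + V_BE + (β+1)I_B·R_E, so I_B = (3.03 − 0.7) / (3.21 + 121×0.47) = 0.0387 mA.
I_C = β·I_B = 120×0.0387 = 4.65 mA, and I_E = (β+1)I_B = 4.69 mA.
V_CE = V_CC − I_C·R_C − I_E·R_E = 17 − 4.65×1.5 − 4.69×0.47 = 7.82 V.
V_CE = 7.82 V > 0.2 V confirms active-region operation.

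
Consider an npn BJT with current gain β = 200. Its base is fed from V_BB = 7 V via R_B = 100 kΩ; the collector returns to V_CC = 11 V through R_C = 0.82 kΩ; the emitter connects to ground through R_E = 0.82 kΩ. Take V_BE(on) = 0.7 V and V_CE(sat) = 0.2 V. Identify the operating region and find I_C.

active; I_C ≈ 4.8 mA

Assume active. Base-emitter loop: I_B = (V_BB − V_BE)/(R_B + (β+1)R_E) = (7 − 0.7)/(100 + 201×0.82) = 0.0238 mA.
I_C = β·I_B = 200×0.0238 = 4.76 mA.
V_CE = V_CC − I_C·R_C − I_E·R_E = 11 − 4.76×0.82 − 4.78×0.82 = 3.18 V > V_CE(sat), so the active-region assumption holds.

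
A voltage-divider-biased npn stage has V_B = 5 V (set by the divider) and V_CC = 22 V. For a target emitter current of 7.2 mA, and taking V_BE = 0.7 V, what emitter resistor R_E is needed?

R_E ≈ 0.6 kΩ

V_E = V_B − V_BE = 5 − 0.7 = 4.3 V.
R_E = V_E / I_E = 4.3 / 7.2 = 0.597 kΩ.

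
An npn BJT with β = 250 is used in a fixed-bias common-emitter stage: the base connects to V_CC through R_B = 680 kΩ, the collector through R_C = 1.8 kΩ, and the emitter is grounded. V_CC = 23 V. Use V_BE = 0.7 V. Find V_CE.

Base loop: V_CC = I_B·R_B + V_BE, so I_B = (23 − 0.7)/680 kΩ = 0.0328 mA.
In the active region I_C = β·I_B = 250 × 0.0328 = 8.2 mA.
Collector loop: V_CE = V_CC − I_C·R_C = 23 − 8.2×1.8 = 8.24 V.
Since V_CE = 8.24 V > V_CE(sat) ≈ 0.2 V, the transistor is in the active region as assumed.

V_CE ≈ 8.2 V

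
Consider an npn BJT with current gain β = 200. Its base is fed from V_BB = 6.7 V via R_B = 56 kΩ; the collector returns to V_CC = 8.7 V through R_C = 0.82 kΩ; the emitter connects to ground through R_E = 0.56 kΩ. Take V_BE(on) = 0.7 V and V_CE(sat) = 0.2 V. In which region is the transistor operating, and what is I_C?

Assume active: I_B = (6.7 − 0.7)/(56 + 201×0.56) = 0.0356 mA, I_C = β·I_B = 7.12 mA.
Then V_CE = 8.7 − 7.12×0.82 − 7.15×0.56 = -1.14 V < 0.2 V — the active assumption fails.
Re-solve with V_CE = 0.2 V. KCL at the emitter: V_E/R_E = (V_BB−0.7−V_E)/R_B + (V_CC−0.2−V_E)/R_C, giving V_E = 3.46 V.
I_C = (V_CC − 0.2 − V_E)/R_C = (8.5 − 3.46)/0.82 = 6.14 mA.
Check: I_B = (6 − 3.46)/56 = 0.0453 mA, and β·I_B = 9.06 mA > I_C, confirming saturation.

saturation; I_C ≈ 6.1 mA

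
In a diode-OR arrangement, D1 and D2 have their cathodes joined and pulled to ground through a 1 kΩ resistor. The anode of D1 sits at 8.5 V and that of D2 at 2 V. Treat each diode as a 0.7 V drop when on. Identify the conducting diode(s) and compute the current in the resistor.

Assume both conduct. Then node N would need to be at both 8.5−0.7 = 7.8 V and 2−0.7 = 1.3 V, which is impossible.
Assume only D1 conducts: V_N = 8.5 − 0.7 = 7.8 V, so I_R = 7.8/1 = 7.8 mA.
Check D2: its anode-to-cathode voltage is 2 − 7.8 = -5.8 V < 0.7 V, so it is off. The assumption is consistent.

Only D1 conducts; I_R ≈ 7.8 mA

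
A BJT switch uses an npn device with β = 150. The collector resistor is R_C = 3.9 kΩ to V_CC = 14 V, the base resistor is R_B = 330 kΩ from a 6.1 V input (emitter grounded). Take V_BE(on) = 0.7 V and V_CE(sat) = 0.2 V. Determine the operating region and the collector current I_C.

active; I_C ≈ 2.5 mA

Assume active. Base-emitter loop: I_B = (V_BB − V_BE)/R_B = (6.1 − 0.7)/330 = 0.0164 mA.
I_C = β·I_B = 150×0.0164 = 2.45 mA.
V_CE = V_CC − I_C·R_C = 14 − 2.45×3.9 = 4.43 V > V_CE(sat), so the active-region assumption holds.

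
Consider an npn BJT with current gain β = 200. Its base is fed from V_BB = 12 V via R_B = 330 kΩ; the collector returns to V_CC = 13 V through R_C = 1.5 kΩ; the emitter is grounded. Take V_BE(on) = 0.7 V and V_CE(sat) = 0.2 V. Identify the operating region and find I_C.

Assume active. Base-emitter loop: I_B = (V_BB − V_BE)/R_B = (12 − 0.7)/330 = 0.0342 mA.
I_C = β·I_B = 200×0.0342 = 6.85 mA.
V_CE = V_CC − I_C·R_C = 13 − 6.85×1.5 = 2.73 V > V_CE(sat), so the active-region assumption holds.

active; I_C ≈ 6.8 mA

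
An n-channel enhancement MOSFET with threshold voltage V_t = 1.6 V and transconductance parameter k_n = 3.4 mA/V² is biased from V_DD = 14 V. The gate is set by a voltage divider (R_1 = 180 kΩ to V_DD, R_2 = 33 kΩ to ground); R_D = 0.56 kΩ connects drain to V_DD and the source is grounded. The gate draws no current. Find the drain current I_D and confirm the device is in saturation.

I_D ≈ 0.55 mA

V_G = V_DD·R_2/(R_1+R_2) = 14×33/213 = 2.17 V. With the source grounded, V_GS = V_G = 2.17 V.
Assume saturation: I_D = (k_n/2)(V_GS − V_t)² = (3.4/2)×(2.17 − 1.6)² = 1.7×0.569² = 0.55 mA.
V_DS = V_DD − I_D·R_D = 14 − 0.55×0.56 = 13.7 V.
Saturation requires V_DS ≥ V_GS − V_t = 0.569 V; 13.7 ≥ 0.569 ✓.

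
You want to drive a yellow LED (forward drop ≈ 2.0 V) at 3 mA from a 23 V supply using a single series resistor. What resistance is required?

R ≈ 7 kΩ

The resistor drops V_S − V_D = 23 − 2.0 = 21 V at 3 mA.
R = 21 V / 3 mA = 7 kΩ.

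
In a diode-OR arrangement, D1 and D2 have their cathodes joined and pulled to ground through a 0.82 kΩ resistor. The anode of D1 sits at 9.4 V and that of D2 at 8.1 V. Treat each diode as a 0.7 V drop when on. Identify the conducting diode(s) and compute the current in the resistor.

Only D1 conducts; I_R ≈ 11 mA

Assume both conduct. Then node N would need to be at both 9.4−0.7 = 8.7 V and 8.1−0.7 = 7.4 V, which is impossible.
Assume only D1 conducts: V_N = 9.4 − 0.7 = 8.7 V, so I_R = 8.7/0.82 = 10.6 mA.
Check D2: its anode-to-cathode voltage is 8.1 − 8.7 = -0.6 V < 0.7 V, so it is off. The assumption is consistent.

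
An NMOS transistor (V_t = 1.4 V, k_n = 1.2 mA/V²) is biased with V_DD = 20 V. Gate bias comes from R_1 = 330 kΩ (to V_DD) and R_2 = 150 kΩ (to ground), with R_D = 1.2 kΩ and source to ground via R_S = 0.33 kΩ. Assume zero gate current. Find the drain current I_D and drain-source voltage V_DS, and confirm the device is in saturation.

I_D ≈ 5.5 mA, V_DS ≈ 12 V

V_G = V_DD·R_2/(R_1+R_2) = 20×150/480 = 6.25 V.
Assume saturation: I_D = (k_n/2)(V_GS − V_t)² with V_GS = V_G − I_D·R_S = 6.25 − 0.33·I_D.
Substituting gives 0.0653·I_D² − 2.92·I_D + 14.1 = 0, with roots I_D = 5.51 or 39.2 mA.
The root I_D = 39.2 mA gives V_GS = -6.68 V ≤ V_t, so take I_D = 5.51 mA.
Then V_GS = 4.43 V and V_DS = V_DD − I_D(R_D+R_S) = 20 − 5.51×1.53 = 11.6 V.
Saturation requires V_DS ≥ V_GS − V_t = 3.03 V; 11.6 ≥ 3.03 ✓.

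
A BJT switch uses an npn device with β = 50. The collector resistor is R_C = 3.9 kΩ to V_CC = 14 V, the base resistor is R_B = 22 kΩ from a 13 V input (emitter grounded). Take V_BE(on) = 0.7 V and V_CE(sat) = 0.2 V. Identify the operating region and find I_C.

saturation; I_C ≈ 3.5 mA

Assume active: I_B = (13 − 0.7)/22 = 0.559 mA, giving I_C = β·I_B = 28 mA.
But then V_CE = 14 − 28×3.9 = -95 V < V_CE(sat) = 0.2 V — impossible in the active region.
So the transistor is saturated. With V_CE = 0.2 V, I_C = (V_CC − 0.2)/R_C = 13.8/3.9 = 3.54 mA.
Check: β·I_B = 28 mA > I_C = 3.54 mA, confirming saturation.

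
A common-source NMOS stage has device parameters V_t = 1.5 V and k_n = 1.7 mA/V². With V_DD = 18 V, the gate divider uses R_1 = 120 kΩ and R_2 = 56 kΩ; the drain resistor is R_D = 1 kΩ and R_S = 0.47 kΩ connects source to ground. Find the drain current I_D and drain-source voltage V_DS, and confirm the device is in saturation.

V_G = V_DD·R_2/(R_1+R_2) = 18×56/176 = 5.73 V.
Assume saturation: I_D = (k_n/2)(V_GS − V_t)² with V_GS = V_G − I_D·R_S = 5.73 − 0.47·I_D.
Substituting gives 0.188·I_D² − 4.38·I_D + 15.2 = 0, with roots I_D = 4.24 or 19.1 mA.
The root I_D = 19.1 mA gives V_GS = -3.24 V ≤ V_t, so take I_D = 4.24 mA.
Then V_GS = 3.73 V and V_DS = V_DD − I_D(R_D+R_S) = 18 − 4.24×1.47 = 11.8 V.
Saturation requires V_DS ≥ V_GS − V_t = 2.23 V; 11.8 ≥ 2.23 ✓.

I_D ≈ 4.2 mA, V_DS ≈ 12 V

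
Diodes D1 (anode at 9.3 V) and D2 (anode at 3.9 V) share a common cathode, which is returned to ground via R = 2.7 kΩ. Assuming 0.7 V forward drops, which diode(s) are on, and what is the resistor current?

Assume both conduct. Then node N would need to be at both 9.3−0.7 = 8.6 V and 3.9−0.7 = 3.2 V, which is impossible.
Assume only D1 conducts: V_N = 9.3 − 0.7 = 8.6 V, so I_R = 8.6/2.7 = 3.19 mA.
Check D2: its anode-to-cathode voltage is 3.9 − 8.6 = -4.7 V < 0.7 V, so it is off. The assumption is consistent.

Only D1 conducts; I_R ≈ 3.2 mA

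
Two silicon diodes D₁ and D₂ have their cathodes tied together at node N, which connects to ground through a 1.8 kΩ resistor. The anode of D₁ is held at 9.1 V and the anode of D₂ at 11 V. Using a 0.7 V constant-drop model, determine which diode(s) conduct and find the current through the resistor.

Assume both conduct. Then node N would need to be at both 9.1−0.7 = 8.4 V and 11−0.7 = 10.3 V, which is impossible.
Assume only D₂ conducts: V_N = 11 − 0.7 = 10.3 V, so I_R = 10.3/1.8 = 5.72 mA.
Check D₁: its anode-to-cathode voltage is 9.1 − 10.3 = -1.2 V < 0.7 V, so it is off. The assumption is consistent.

Only D₂ conducts; I_R ≈ 5.7 mA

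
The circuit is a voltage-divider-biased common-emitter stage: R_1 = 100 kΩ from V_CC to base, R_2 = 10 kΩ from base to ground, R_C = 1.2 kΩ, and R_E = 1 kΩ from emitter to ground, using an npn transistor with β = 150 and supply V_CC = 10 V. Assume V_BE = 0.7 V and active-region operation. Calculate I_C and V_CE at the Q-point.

Thevenize the base divider: V_Th = V_CC·R_2/(R_1+R_2) = 10×10/110 = 0.909 V, R_Th = R_1‖R_2 = 9.09 kΩ.
Base-emitter loop: V_Th = I_B·R_Th + V_BE + (β+1)I_B·R_E, so I_B = (0.909 − 0.7) / (9.09 + 151×1) = 0.00131 mA.
I_C = β·I_B = 150×0.00131 = 0.196 mA, and I_E = (β+1)I_B = 0.197 mA.
V_CE = V_CC − I_C·R_C − I_E·R_E = 10 − 0.196×1.2 − 0.197×1 = 9.57 V.
V_CE = 9.57 V > 0.2 V confirms active-region operation.

I_C ≈ 0.2 mA, V_CE ≈ 9.6 V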